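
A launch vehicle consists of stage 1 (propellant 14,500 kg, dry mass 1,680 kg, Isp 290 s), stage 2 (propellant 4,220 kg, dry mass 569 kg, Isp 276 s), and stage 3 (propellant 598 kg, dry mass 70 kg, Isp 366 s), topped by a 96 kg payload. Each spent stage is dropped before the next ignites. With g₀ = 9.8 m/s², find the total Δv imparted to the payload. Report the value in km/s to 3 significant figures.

Ignition mass of stage 1 = 14,500+1,680 + 4,220+569 + 598+70 + 96 = 21,733 kg.
Stage 1: m₀ = 21,733 kg, m_f = 21,733 − 14,500 = 7,233 kg; Δv = 290×9.8×ln(3.005) = 2842.0×1.1002 ≈ 3127 m/s.
Stage 2: m₀ = 5,553 kg, m_f = 5,553 − 4,220 = 1,333 kg; Δv = 276×9.8×ln(4.166) = 2704.8×1.4269 ≈ 3859 m/s.
Stage 3: m₀ = 764 kg, m_f = 764 − 598 = 166 kg; Δv = 366×9.8×ln(4.602) = 3586.8×1.5266 ≈ 5476 m/s.
Total Δv = 3127 + 3859 + 5476 = 12462 m/s.

Δv ≈ 12.5 km/s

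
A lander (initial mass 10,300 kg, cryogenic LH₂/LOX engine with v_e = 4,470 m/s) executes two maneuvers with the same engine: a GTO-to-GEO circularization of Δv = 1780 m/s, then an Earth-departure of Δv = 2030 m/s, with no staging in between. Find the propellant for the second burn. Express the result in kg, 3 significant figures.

After the first burn: m = 10300 × exp(−1780/4470.0) = 10300 × 0.67152 = 6,916.66 kg.
After the second burn: m = 6,916.66 × exp(−2030/4470.0) = 6,916.66 × 0.63499 = 4,392.01 kg.
Second-burn propellant = 6,916.66 − 4,392.01 = 2,524.65 kg.

propellant for the second burn ≈ 2520 kg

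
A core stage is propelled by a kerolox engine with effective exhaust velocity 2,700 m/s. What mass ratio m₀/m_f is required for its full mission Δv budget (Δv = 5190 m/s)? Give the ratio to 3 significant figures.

m₀/m_f = exp(Δv / v_e) = exp(5190 / 2700.0) = exp(1.9222) = 6.8361.

mass ratio ≈ 6.84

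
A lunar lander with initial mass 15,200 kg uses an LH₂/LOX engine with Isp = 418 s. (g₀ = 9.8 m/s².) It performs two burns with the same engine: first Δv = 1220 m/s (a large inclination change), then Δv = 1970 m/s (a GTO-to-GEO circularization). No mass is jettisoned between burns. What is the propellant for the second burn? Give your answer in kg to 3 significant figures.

propellant for the second burn ≈ 4310 kg

v_e = Isp · g₀ = 418 × 9.8 = 4096.4 m/s.
After the first burn: m = 15200 × exp(−1220/4096.4) = 15200 × 0.74243 = 11,284.9 kg.
After the second burn: m = 11,284.9 × exp(−1970/4096.4) = 11,284.9 × 0.61822 = 6,976.55 kg.
Second-burn propellant = 11,284.9 − 6,976.55 = 4,308.35 kg.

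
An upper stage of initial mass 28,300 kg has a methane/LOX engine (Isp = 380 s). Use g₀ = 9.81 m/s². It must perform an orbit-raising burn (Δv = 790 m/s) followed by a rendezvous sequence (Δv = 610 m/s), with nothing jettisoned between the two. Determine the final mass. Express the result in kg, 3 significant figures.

final mass ≈ 19400 kg

v_e = Isp · g₀ = 380 × 9.81 = 3727.8 m/s.
After the first burn: m = 28300 × exp(−790/3727.8) = 28300 × 0.80903 = 22,895.5 kg.
After the second burn: m = 22,895.5 × exp(−610/3727.8) = 22,895.5 × 0.84905 = 19,439.4 kg.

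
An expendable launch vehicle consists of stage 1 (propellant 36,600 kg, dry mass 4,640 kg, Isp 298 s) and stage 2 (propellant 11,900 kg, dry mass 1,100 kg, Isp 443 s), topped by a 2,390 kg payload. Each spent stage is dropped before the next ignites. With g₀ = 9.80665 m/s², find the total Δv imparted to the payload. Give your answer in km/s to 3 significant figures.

Δv ≈ 9.48 km/s

Ignition mass of stage 1 = 36,600+4,640 + 11,900+1,100 + 2,390 = 56,630 kg.
Stage 1: m₀ = 56,630 kg, m_f = 56,630 − 36,600 = 20,030 kg; Δv = 298×9.80665×ln(2.827) = 2922.4×1.0393 ≈ 3037 m/s.
Stage 2: m₀ = 15,390 kg, m_f = 15,390 − 11,900 = 3,490 kg; Δv = 443×9.80665×ln(4.41) = 4344.3×1.4838 ≈ 6446 m/s.
Total Δv = 3037 + 6446 = 9483 m/s.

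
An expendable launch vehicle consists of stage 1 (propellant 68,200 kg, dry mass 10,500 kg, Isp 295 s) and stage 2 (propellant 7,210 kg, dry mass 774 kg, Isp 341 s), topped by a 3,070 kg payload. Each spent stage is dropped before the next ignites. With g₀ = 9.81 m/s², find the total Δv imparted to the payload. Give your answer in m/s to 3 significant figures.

Ignition mass of stage 1 = 68,200+10,500 + 7,210+774 + 3,070 = 89,754 kg.
Stage 1: m₀ = 89,754 kg, m_f = 89,754 − 68,200 = 21,554 kg; Δv = 295×9.81×ln(4.164) = 2894.0×1.4265 ≈ 4128 m/s.
Stage 2: m₀ = 11,054 kg, m_f = 11,054 − 7,210 = 3,844 kg; Δv = 341×9.81×ln(2.876) = 3345.2×1.0563 ≈ 3533 m/s.
Total Δv = 4128 + 3533 = 7661 m/s.

Δv ≈ 7660 m/s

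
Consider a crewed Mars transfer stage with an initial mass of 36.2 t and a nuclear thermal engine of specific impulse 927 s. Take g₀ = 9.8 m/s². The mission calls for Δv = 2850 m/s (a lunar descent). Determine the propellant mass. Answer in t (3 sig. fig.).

propellant mass ≈ 9.75 t

v_e = Isp · g₀ = 927 × 9.8 = 9084.6 m/s.
Rocket equation: m₀/m_f = exp(Δv / v_e) = exp(2850 / 9084.6) = exp(0.3137) = 1.3685.
m_f = 36.2 / 1.3685 = 26.4523 t, so propellant = m₀ − m_f = 36.2 − 26.4523 = 9.7477 t.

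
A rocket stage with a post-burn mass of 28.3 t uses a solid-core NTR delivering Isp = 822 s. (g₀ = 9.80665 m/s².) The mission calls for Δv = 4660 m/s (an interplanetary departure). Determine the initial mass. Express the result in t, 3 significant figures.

initial mass ≈ 50.4 t

v_e = Isp · g₀ = 822 × 9.80665 = 8061.1 m/s.
From the ideal rocket equation, m₀/m_f = exp(Δv / v_e) = exp(4660 / 8061.1) = exp(0.5781) = 1.7826.
m₀ = m_f × 1.7826 = 28.3 × 1.7826 = 50.4476 t.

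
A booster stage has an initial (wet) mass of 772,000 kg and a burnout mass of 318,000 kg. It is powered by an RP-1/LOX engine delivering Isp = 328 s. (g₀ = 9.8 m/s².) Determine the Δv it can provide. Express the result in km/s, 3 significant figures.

v_e = Isp · g₀ = 328 × 9.8 = 3214.4 m/s.
Rocket equation: Δv = v_e · ln(m₀/m_f) = 3214.4 × ln(2.428) = 3214.4 × 0.8869 ≈ 2851.0 m/s.

Δv ≈ 2.85 km/s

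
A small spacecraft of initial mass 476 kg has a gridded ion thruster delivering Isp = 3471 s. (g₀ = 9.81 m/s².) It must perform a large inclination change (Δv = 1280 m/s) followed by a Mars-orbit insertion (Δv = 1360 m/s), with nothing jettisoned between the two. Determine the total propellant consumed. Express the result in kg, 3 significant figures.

v_e = Isp · g₀ = 3471 × 9.81 = 34050.5 m/s.
After the first burn: m = 476 × exp(−1280/34050.5) = 476 × 0.96311 = 458.44 kg.
After the second burn: m = 458.44 × exp(−1360/34050.5) = 458.44 × 0.96085 = 440.492 kg.
Total propellant = m₀ − m_final = 476 − 440.492 = 35.508 kg.

total propellant consumed ≈ 35.5 kg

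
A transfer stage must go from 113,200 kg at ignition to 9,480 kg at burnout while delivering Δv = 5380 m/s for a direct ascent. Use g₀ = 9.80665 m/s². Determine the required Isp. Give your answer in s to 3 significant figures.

ln(m₀/m_f) = ln(113200/9480) = ln(11.94) = 2.4800.
By the Tsiolkovsky rocket equation, v_e = Δv / ln(m₀/m_f) = 5380 / 2.4800 = 2169.4 m/s.
Isp = v_e / g₀ = 2169.4 / 9.80665 = 221.2 s.

Isp ≈ 221 s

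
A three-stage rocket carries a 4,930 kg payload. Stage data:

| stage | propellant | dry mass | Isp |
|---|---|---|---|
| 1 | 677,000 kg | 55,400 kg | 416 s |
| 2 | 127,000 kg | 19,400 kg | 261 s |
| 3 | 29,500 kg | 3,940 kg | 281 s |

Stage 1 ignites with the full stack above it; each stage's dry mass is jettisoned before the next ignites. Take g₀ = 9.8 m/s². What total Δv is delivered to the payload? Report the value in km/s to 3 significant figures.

Ignition mass of stage 1 = 677,000+55,400 + 127,000+19,400 + 29,500+3,940 + 4,930 = 917,170 kg.
Stage 1: m₀ = 917,170 kg, m_f = 917,170 − 677,000 = 240,170 kg; Δv = 416×9.8×ln(3.819) = 4076.8×1.3399 ≈ 5463 m/s.
Stage 2: m₀ = 184,770 kg, m_f = 184,770 − 127,000 = 57,770 kg; Δv = 261×9.8×ln(3.198) = 2557.8×1.1626 ≈ 2974 m/s.
Stage 3: m₀ = 38,370 kg, m_f = 38,370 − 29,500 = 8,870 kg; Δv = 281×9.8×ln(4.326) = 2753.8×1.4646 ≈ 4033 m/s.
Total Δv = 5463 + 2974 + 4033 = 12470 m/s.

Δv ≈ 12.5 km/s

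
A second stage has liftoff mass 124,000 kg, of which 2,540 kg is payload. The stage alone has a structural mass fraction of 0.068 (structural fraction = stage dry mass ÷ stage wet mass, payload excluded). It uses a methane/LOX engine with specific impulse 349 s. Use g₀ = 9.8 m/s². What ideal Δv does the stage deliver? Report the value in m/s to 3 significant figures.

Stage wet mass = m₀ − payload = 124,000 − 2,540 = 121,460 kg.
Stage dry mass = ε × stage wet mass = 0.068 × 121,460 = 8,259.28 kg.
Burnout mass m_f = stage dry + payload = 8,259.28 + 2,540 = 10,799.28 kg.
v_e = Isp · g₀ = 349 × 9.8 = 3420.2 m/s.
Δv = v_e · ln(124,000/10,799.28) = 3420.2 × ln(11.48) = 3420.2 × 2.4408 ≈ 8348 m/s.

Δv ≈ 8350 m/s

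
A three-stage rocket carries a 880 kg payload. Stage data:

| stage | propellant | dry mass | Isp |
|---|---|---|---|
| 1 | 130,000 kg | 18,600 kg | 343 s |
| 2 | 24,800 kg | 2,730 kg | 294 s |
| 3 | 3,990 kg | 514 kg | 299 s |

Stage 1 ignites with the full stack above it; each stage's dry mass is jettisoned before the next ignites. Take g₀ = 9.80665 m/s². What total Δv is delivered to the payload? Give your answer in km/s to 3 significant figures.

Δv ≈ 12.2 km/s

Ignition mass of stage 1 = 130,000+18,600 + 24,800+2,730 + 3,990+514 + 880 = 181,514 kg.
Stage 1: m₀ = 181,514 kg, m_f = 181,514 − 130,000 = 51,514 kg; Δv = 343×9.80665×ln(3.524) = 3363.7×1.2595 ≈ 4236 m/s.
Stage 2: m₀ = 32,914 kg, m_f = 32,914 − 24,800 = 8,114 kg; Δv = 294×9.80665×ln(4.056) = 2883.2×1.4003 ≈ 4037 m/s.
Stage 3: m₀ = 5,384 kg, m_f = 5,384 − 3,990 = 1,394 kg; Δv = 299×9.80665×ln(3.862) = 2932.2×1.3513 ≈ 3962 m/s.
Total Δv = 4236 + 4037 + 3962 = 12235 m/s.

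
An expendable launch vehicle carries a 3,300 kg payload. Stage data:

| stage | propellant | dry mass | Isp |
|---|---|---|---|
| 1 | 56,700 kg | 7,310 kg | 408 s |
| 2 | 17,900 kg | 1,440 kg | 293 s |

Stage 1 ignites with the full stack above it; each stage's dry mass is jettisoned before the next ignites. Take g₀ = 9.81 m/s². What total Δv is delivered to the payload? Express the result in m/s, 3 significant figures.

Δv ≈ 8750 m/s

Ignition mass of stage 1 = 56,700+7,310 + 17,900+1,440 + 3,300 = 86,650 kg.
Stage 1: m₀ = 86,650 kg, m_f = 86,650 − 56,700 = 29,950 kg; Δv = 408×9.81×ln(2.893) = 4002.5×1.0623 ≈ 4252 m/s.
Stage 2: m₀ = 22,640 kg, m_f = 22,640 − 17,900 = 4,740 kg; Δv = 293×9.81×ln(4.776) = 2874.3×1.5637 ≈ 4495 m/s.
Total Δv = 4252 + 4495 = 8747 m/s.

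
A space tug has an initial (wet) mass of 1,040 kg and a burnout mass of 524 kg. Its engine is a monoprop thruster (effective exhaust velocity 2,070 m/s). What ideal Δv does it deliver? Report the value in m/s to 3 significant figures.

Δv ≈ 1420 m/s

From the ideal rocket equation, Δv = v_e · ln(m₀/m_f) = 2070.0 × ln(1.985) = 2070.0 × 0.6855 ≈ 1419.0 m/s.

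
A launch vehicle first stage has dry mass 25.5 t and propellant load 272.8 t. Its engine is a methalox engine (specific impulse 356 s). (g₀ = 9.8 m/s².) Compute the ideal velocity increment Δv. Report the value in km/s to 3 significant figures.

v_e = Isp · g₀ = 356 × 9.8 = 3488.8 m/s.
m₀ = m_dry + m_prop = 25.5 + 272.8 = 298.3 t.
By the Tsiolkovsky rocket equation, Δv = v_e · ln(m₀/m_f) = 3488.8 × ln(11.7) = 3488.8 × 2.4594 ≈ 8580.4 m/s.

Δv ≈ 8.58 km/s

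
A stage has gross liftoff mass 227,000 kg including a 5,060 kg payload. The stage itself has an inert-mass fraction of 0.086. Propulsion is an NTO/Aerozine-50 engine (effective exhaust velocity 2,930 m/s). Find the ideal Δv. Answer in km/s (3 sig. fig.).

Δv ≈ 6.57 km/s

Stage wet mass = m₀ − payload = 227,000 − 5,060 = 221,940 kg.
Stage dry mass = ε × stage wet mass = 0.086 × 221,940 = 19,086.8 kg.
Burnout mass m_f = stage dry + payload = 19,086.8 + 5,060 = 24,146.8 kg.
Δv = v_e · ln(227,000/24,146.8) = 2930.0 × ln(9.401) = 2930.0 × 2.2408 ≈ 6566 m/s.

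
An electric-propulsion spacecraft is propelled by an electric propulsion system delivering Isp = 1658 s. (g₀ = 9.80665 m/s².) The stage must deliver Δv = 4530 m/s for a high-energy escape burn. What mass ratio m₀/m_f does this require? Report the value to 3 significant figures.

v_e = Isp · g₀ = 1658 × 9.80665 = 16259.4 m/s.
By the Tsiolkovsky rocket equation, m₀/m_f = exp(Δv / v_e) = exp(4530 / 16259.4) = exp(0.2786) = 1.3213.

mass ratio ≈ 1.32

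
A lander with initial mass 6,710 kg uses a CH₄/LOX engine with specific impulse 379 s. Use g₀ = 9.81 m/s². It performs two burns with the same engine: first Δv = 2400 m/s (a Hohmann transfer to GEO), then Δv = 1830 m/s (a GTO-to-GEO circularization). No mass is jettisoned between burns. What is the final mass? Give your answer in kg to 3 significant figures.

v_e = Isp · g₀ = 379 × 9.81 = 3718.0 m/s.
After the first burn: m = 6710 × exp(−2400/3718.0) = 6710 × 0.52439 = 3,518.66 kg.
After the second burn: m = 3,518.66 × exp(−1830/3718.0) = 3,518.66 × 0.61128 = 2,150.89 kg.

final mass ≈ 2150 kg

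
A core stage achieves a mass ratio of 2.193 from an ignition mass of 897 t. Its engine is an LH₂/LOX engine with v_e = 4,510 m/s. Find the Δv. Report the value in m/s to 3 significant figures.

Δv ≈ 3540 m/s

Δv = v_e · ln(2.193) = 4510.0 × 0.7853 ≈ 3541.6 m/s.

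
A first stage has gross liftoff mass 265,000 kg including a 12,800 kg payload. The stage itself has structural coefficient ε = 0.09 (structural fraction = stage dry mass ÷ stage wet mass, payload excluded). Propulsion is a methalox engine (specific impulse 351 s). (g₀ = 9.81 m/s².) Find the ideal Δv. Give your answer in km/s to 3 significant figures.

Δv ≈ 6.92 km/s

Stage wet mass = m₀ − payload = 265,000 − 12,800 = 252,200 kg.
Stage dry mass = ε × stage wet mass = 0.09 × 252,200 = 22,698 kg.
Burnout mass m_f = stage dry + payload = 22,698 + 12,800 = 35,498 kg.
v_e = Isp · g₀ = 351 × 9.81 = 3443.3 m/s.
Δv = v_e · ln(265,000/35,498) = 3443.3 × ln(7.465) = 3443.3 × 2.0103 ≈ 6922 m/s.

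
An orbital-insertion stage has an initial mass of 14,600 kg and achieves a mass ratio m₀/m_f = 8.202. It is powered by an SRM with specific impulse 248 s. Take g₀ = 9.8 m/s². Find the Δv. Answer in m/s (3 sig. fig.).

Δv ≈ 5110 m/s

v_e = Isp · g₀ = 248 × 9.8 = 2430.4 m/s.
Using Δv = v_e ln(m₀/m_f): Δv = v_e · ln(8.202) = 2430.4 × 2.1044 ≈ 5114.5 m/s.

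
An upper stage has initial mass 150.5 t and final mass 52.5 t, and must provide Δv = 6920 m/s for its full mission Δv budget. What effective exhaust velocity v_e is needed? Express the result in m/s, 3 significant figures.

v_e ≈ 6570 m/s

ln(m₀/m_f) = ln(150500/52500) = ln(2.867) = 1.0531.
From the ideal rocket equation, v_e = Δv / ln(m₀/m_f) = 6920 / 1.0531 = 6570.8 m/s.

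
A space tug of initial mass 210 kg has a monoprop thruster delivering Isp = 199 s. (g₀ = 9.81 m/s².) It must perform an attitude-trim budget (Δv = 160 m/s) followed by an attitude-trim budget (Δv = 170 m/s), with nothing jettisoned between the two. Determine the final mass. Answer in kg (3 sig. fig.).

v_e = Isp · g₀ = 199 × 9.81 = 1952.2 m/s.
After the first burn: m = 210 × exp(−160/1952.2) = 210 × 0.92131 = 193.475 kg.
After the second burn: m = 193.475 × exp(−170/1952.2) = 193.475 × 0.91660 = 177.339 kg.

final mass ≈ 177 kg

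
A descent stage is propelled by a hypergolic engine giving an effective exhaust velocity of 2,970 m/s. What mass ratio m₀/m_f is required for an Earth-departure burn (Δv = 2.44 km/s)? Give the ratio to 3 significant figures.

mass ratio ≈ 2.27

m₀/m_f = exp(Δv / v_e) = exp(2440 / 2970.0) = exp(0.8215) = 2.2740.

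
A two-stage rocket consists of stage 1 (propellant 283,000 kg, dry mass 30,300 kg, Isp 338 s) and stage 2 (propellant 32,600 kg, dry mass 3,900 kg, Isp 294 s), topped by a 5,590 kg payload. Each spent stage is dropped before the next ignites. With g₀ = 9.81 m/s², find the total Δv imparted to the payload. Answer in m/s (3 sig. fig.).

Ignition mass of stage 1 = 283,000+30,300 + 32,600+3,900 + 5,590 = 355,390 kg.
Stage 1: m₀ = 355,390 kg, m_f = 355,390 − 283,000 = 72,390 kg; Δv = 338×9.81×ln(4.909) = 3315.8×1.5911 ≈ 5276 m/s.
Stage 2: m₀ = 42,090 kg, m_f = 42,090 − 32,600 = 9,490 kg; Δv = 294×9.81×ln(4.435) = 2884.1×1.4896 ≈ 4296 m/s.
Total Δv = 5276 + 4296 = 9572 m/s.

Δv ≈ 9570 m/s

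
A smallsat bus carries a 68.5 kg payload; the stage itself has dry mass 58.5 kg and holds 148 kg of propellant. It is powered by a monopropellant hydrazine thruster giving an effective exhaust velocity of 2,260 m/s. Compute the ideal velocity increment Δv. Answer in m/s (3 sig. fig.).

m₀ = payload + dry + propellant = 68.5 + 58.5 + 148 = 275 kg.
m_f = payload + dry = 68.5 + 58.5 = 127 kg.
Using Δv = v_e ln(m₀/m_f): Δv = v_e · ln(m₀/m_f) = 2260.0 × ln(2.165) = 2260.0 × 0.7726 ≈ 1746.0 m/s.

Δv ≈ 1750 m/s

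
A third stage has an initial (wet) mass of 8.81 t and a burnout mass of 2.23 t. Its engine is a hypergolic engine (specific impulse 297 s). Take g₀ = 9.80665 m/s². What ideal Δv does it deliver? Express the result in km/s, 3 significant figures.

v_e = Isp · g₀ = 297 × 9.80665 = 2912.6 m/s.
Using Δv = v_e ln(m₀/m_f): Δv = v_e · ln(m₀/m_f) = 2912.6 × ln(3.951) = 2912.6 × 1.3739 ≈ 4001.5 m/s.

Δv ≈ 4.00 km/s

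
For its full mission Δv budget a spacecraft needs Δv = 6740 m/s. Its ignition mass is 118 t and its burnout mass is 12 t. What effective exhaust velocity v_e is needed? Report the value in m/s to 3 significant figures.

v_e ≈ 2950 m/s

ln(m₀/m_f) = ln(118000/12000) = ln(9.833) = 2.2858.
From the ideal rocket equation, v_e = Δv / ln(m₀/m_f) = 6740 / 2.2858 = 2948.7 m/s.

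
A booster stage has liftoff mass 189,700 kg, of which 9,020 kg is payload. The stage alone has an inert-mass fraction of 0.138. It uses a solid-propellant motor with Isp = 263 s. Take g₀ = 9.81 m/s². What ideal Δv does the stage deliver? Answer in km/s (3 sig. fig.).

Stage wet mass = m₀ − payload = 189,700 − 9,020 = 180,680 kg.
Stage dry mass = ε × stage wet mass = 0.138 × 180,680 = 24,933.8 kg.
Burnout mass m_f = stage dry + payload = 24,933.8 + 9,020 = 33,953.8 kg.
v_e = Isp · g₀ = 263 × 9.81 = 2580.0 m/s.
By the Tsiolkovsky rocket equation, Δv = v_e · ln(189,700/33,953.8) = 2580.0 × ln(5.587) = 2580.0 × 1.7204 ≈ 4439 m/s.

Δv ≈ 4.44 km/s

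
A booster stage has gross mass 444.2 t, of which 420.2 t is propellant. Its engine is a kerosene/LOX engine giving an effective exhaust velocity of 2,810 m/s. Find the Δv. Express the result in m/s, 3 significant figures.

m_f = m₀ − m_prop = 444.2 − 420.2 = 24 t.
Using Δv = v_e ln(m₀/m_f): Δv = v_e · ln(m₀/m_f) = 2810.0 × ln(18.51) = 2810.0 × 2.9182 ≈ 8200.2 m/s.

Δv ≈ 8200 m/s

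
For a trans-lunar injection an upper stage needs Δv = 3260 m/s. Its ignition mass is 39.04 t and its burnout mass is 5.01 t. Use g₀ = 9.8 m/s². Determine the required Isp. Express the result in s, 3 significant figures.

ln(m₀/m_f) = ln(39040/5010) = ln(7.792) = 2.0532.
Rocket equation: v_e = Δv / ln(m₀/m_f) = 3260 / 2.0532 = 1587.8 m/s.
Isp = v_e / g₀ = 1587.8 / 9.8 = 162.0 s.

Isp ≈ 162 s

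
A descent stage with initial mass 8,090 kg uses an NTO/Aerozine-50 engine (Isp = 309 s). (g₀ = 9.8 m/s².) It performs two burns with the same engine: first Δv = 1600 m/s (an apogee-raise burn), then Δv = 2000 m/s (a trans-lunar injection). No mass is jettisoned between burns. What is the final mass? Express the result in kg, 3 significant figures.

v_e = Isp · g₀ = 309 × 9.8 = 3028.2 m/s.
After the first burn: m = 8090 × exp(−1600/3028.2) = 8090 × 0.58957 = 4,769.62 kg.
After the second burn: m = 4,769.62 × exp(−2000/3028.2) = 4,769.62 × 0.51661 = 2,464.03 kg.

final mass ≈ 2460 kg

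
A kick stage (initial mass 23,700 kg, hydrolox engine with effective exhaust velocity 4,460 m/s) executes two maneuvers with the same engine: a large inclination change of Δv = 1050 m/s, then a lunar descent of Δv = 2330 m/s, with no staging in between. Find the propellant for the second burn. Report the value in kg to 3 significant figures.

propellant for the second burn ≈ 7620 kg

After the first burn: m = 23700 × exp(−1050/4460.0) = 23700 × 0.79023 = 18,728.5 kg.
After the second burn: m = 18,728.5 × exp(−2330/4460.0) = 18,728.5 × 0.59308 = 11,107.5 kg.
Second-burn propellant = 18,728.5 − 11,107.5 = 7,621 kg.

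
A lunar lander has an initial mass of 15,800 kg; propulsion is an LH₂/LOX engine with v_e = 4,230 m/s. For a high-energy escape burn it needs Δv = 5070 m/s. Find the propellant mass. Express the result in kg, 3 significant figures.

propellant mass ≈ 11000 kg

Rocket equation: m₀/m_f = exp(Δv / v_e) = exp(5070 / 4230.0) = exp(1.1986) = 3.3154.
m_f = 15,800 / 3.3154 = 4,765.64 kg, so propellant = m₀ − m_f = 15,800 − 4,765.64 = 11,034.36 kg.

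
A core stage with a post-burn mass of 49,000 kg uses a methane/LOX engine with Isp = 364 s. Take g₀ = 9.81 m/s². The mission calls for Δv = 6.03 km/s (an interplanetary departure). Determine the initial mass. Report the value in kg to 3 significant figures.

initial mass ≈ 265000 kg

v_e = Isp · g₀ = 364 × 9.81 = 3570.8 m/s.
From the ideal rocket equation, m₀/m_f = exp(Δv / v_e) = exp(6030 / 3570.8) = exp(1.6887) = 5.4123.
m₀ = m_f × 5.4123 = 49,000 × 5.4123 = 265,203 kg.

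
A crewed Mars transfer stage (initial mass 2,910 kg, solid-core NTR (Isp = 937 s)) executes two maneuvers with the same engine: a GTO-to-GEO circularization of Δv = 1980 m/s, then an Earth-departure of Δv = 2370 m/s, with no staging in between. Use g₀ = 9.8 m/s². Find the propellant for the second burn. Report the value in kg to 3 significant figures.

propellant for the second burn ≈ 534 kg

v_e = Isp · g₀ = 937 × 9.8 = 9182.6 m/s.
After the first burn: m = 2910 × exp(−1980/9182.6) = 2910 × 0.80604 = 2,345.58 kg.
After the second burn: m = 2,345.58 × exp(−2370/9182.6) = 2,345.58 × 0.77252 = 1,812.01 kg.
Second-burn propellant = 2,345.58 − 1,812.01 = 533.57 kg.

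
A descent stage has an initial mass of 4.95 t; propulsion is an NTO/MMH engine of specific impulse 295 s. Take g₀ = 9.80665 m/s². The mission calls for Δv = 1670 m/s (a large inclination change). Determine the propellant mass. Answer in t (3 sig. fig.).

propellant mass ≈ 2.17 t

v_e = Isp · g₀ = 295 × 9.80665 = 2893.0 m/s.
m₀/m_f = exp(Δv / v_e) = exp(1670 / 2893.0) = exp(0.5773) = 1.7812.
m_f = 4.95 / 1.7812 = 2.77903 t, so propellant = m₀ − m_f = 4.95 − 2.77903 = 2.17097 t.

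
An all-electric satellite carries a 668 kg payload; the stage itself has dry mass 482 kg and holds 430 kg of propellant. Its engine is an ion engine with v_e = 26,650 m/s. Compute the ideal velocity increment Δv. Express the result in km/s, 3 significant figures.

m₀ = payload + dry + propellant = 668 + 482 + 430 = 1,580 kg.
m_f = payload + dry = 668 + 482 = 1,150 kg.
Rocket equation: Δv = v_e · ln(m₀/m_f) = 26650.0 × ln(1.374) = 26650.0 × 0.3177 ≈ 8465.7 m/s.

Δv ≈ 8.47 km/s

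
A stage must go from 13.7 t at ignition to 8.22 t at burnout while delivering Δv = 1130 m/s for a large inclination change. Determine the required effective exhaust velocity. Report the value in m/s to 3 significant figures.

ln(m₀/m_f) = ln(13700/8220) = ln(1.667) = 0.5108.
v_e = Δv / ln(m₀/m_f) = 1130 / 0.5108 = 2212.1 m/s.

v_e ≈ 2210 m/s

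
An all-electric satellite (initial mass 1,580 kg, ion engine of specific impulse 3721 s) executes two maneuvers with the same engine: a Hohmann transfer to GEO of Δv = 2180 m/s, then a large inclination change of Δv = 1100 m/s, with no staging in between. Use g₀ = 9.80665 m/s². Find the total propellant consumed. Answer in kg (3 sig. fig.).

total propellant consumed ≈ 136 kg

v_e = Isp · g₀ = 3721 × 9.80665 = 36490.5 m/s.
After the first burn: m = 1580 × exp(−2180/36490.5) = 1580 × 0.94201 = 1,488.38 kg.
After the second burn: m = 1,488.38 × exp(−1100/36490.5) = 1,488.38 × 0.97031 = 1,444.19 kg.
Total propellant = m₀ − m_final = 1580 − 1,444.19 = 135.81 kg.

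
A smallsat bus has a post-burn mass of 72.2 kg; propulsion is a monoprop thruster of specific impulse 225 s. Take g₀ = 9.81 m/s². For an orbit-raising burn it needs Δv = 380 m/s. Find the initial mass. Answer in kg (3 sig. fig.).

v_e = Isp · g₀ = 225 × 9.81 = 2207.2 m/s.
From the ideal rocket equation, m₀/m_f = exp(Δv / v_e) = exp(380 / 2207.2) = exp(0.1722) = 1.1879.
m₀ = m_f × 1.1879 = 72.2 × 1.1879 = 85.7664 kg.

initial mass ≈ 85.8 kg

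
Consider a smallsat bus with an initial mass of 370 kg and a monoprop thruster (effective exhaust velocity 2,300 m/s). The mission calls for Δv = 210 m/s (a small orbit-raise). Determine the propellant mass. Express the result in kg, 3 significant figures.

propellant mass ≈ 32.3 kg

By the Tsiolkovsky rocket equation, m₀/m_f = exp(Δv / v_e) = exp(210 / 2300.0) = exp(0.0913) = 1.0956.
m_f = 370 / 1.0956 = 337.714 kg, so propellant = m₀ − m_f = 370 − 337.714 = 32.286 kg.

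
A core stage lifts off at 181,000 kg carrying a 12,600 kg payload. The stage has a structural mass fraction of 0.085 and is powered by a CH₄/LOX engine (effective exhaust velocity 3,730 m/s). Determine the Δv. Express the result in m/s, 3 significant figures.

Δv ≈ 7110 m/s

Stage wet mass = m₀ − payload = 181,000 − 12,600 = 168,400 kg.
Stage dry mass = ε × stage wet mass = 0.085 × 168,400 = 14,314 kg.
Burnout mass m_f = stage dry + payload = 14,314 + 12,600 = 26,914 kg.
Rocket equation: Δv = v_e · ln(181,000/26,914) = 3730.0 × ln(6.725) = 3730.0 × 1.9059 ≈ 7109 m/s.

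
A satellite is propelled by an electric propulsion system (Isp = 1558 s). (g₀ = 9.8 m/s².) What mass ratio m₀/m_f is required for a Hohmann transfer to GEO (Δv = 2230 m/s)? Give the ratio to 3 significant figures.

mass ratio ≈ 1.16

v_e = Isp · g₀ = 1558 × 9.8 = 15268.4 m/s.
Using Δv = v_e ln(m₀/m_f): m₀/m_f = exp(Δv / v_e) = exp(2230 / 15268.4) = exp(0.1461) = 1.1573.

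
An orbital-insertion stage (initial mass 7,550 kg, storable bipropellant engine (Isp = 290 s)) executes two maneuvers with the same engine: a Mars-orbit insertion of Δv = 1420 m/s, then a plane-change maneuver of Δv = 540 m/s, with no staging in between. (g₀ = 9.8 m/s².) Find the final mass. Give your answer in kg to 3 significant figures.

v_e = Isp · g₀ = 290 × 9.8 = 2842.0 m/s.
After the first burn: m = 7550 × exp(−1420/2842.0) = 7550 × 0.60674 = 4,580.89 kg.
After the second burn: m = 4,580.89 × exp(−540/2842.0) = 4,580.89 × 0.82695 = 3,788.17 kg.

final mass ≈ 3790 kg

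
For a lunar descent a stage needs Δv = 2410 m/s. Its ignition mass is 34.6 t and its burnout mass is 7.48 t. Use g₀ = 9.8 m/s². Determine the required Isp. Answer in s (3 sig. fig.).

Isp ≈ 161 s

ln(m₀/m_f) = ln(34600/7480) = ln(4.626) = 1.5316.
Rocket equation: v_e = Δv / ln(m₀/m_f) = 2410 / 1.5316 = 1573.5 m/s.
Isp = v_e / g₀ = 1573.5 / 9.8 = 160.6 s.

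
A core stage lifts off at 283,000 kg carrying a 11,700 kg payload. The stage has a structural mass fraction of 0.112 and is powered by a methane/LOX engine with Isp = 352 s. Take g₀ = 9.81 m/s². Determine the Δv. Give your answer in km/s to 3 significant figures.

Δv ≈ 6.58 km/s

Stage wet mass = m₀ − payload = 283,000 − 11,700 = 271,300 kg.
Stage dry mass = ε × stage wet mass = 0.112 × 271,300 = 30,385.6 kg.
Burnout mass m_f = stage dry + payload = 30,385.6 + 11,700 = 42,085.6 kg.
v_e = Isp · g₀ = 352 × 9.81 = 3453.1 m/s.
Δv = v_e · ln(283,000/42,085.6) = 3453.1 × ln(6.724) = 3453.1 × 1.9057 ≈ 6581 m/s.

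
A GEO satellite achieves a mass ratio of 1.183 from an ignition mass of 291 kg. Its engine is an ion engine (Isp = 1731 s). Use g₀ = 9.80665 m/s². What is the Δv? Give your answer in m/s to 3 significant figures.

v_e = Isp · g₀ = 1731 × 9.80665 = 16975.3 m/s.
From the ideal rocket equation, Δv = v_e · ln(1.183) = 16975.3 × 0.1681 ≈ 2852.8 m/s.

Δv ≈ 2850 m/s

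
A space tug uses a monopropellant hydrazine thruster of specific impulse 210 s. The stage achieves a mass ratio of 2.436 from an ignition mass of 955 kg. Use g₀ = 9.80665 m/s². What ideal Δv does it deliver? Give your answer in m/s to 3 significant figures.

v_e = Isp · g₀ = 210 × 9.80665 = 2059.4 m/s.
Using Δv = v_e ln(m₀/m_f): Δv = v_e · ln(2.436) = 2059.4 × 0.8904 ≈ 1833.6 m/s.

Δv ≈ 1830 m/s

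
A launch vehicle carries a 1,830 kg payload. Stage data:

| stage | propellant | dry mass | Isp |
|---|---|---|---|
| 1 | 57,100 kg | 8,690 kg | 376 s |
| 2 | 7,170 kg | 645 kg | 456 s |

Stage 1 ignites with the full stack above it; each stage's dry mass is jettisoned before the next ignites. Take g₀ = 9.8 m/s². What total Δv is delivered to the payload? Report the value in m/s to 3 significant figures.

Ignition mass of stage 1 = 57,100+8,690 + 7,170+645 + 1,830 = 75,435 kg.
Stage 1: m₀ = 75,435 kg, m_f = 75,435 − 57,100 = 18,335 kg; Δv = 376×9.8×ln(4.114) = 3684.8×1.4145 ≈ 5212 m/s.
Stage 2: m₀ = 9,645 kg, m_f = 9,645 − 7,170 = 2,475 kg; Δv = 456×9.8×ln(3.897) = 4468.8×1.3602 ≈ 6078 m/s.
Total Δv = 5212 + 6078 = 11290 m/s.

Δv ≈ 11300 m/s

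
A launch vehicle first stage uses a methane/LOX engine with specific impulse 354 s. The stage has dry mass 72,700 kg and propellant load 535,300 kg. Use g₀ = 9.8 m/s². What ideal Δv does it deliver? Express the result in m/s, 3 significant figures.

Δv ≈ 7370 m/s

v_e = Isp · g₀ = 354 × 9.8 = 3469.2 m/s.
m₀ = m_dry + m_prop = 72,700 + 535,300 = 608,000 kg.
Δv = v_e · ln(m₀/m_f) = 3469.2 × ln(8.363) = 3469.2 × 2.1238 ≈ 7368.0 m/s.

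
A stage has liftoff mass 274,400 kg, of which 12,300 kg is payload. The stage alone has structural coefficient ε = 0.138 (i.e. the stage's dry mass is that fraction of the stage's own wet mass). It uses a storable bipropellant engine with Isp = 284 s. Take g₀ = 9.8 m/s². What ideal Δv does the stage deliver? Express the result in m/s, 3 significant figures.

Δv ≈ 4830 m/s

Stage wet mass = m₀ − payload = 274,400 − 12,300 = 262,100 kg.
Stage dry mass = ε × stage wet mass = 0.138 × 262,100 = 36,169.8 kg.
Burnout mass m_f = stage dry + payload = 36,169.8 + 12,300 = 48,469.8 kg.
v_e = Isp · g₀ = 284 × 9.8 = 2783.2 m/s.
Rocket equation: Δv = v_e · ln(274,400/48,469.8) = 2783.2 × ln(5.661) = 2783.2 × 1.7336 ≈ 4825 m/s.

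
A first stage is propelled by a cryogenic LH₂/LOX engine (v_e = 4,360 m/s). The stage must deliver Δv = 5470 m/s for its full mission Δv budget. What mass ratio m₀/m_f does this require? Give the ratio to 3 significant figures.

mass ratio ≈ 3.51

From the ideal rocket equation, m₀/m_f = exp(Δv / v_e) = exp(5470 / 4360.0) = exp(1.2546) = 3.5064.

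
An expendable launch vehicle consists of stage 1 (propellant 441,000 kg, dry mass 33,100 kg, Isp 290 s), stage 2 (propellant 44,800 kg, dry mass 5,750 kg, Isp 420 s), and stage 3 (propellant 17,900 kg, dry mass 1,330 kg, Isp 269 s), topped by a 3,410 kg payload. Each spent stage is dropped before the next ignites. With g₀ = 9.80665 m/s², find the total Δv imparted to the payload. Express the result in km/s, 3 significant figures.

Δv ≈ 12.7 km/s

Ignition mass of stage 1 = 441,000+33,100 + 44,800+5,750 + 17,900+1,330 + 3,410 = 547,290 kg.
Stage 1: m₀ = 547,290 kg, m_f = 547,290 − 441,000 = 106,290 kg; Δv = 290×9.80665×ln(5.149) = 2843.9×1.6388 ≈ 4661 m/s.
Stage 2: m₀ = 73,190 kg, m_f = 73,190 − 44,800 = 28,390 kg; Δv = 420×9.80665×ln(2.578) = 4118.8×0.9470 ≈ 3901 m/s.
Stage 3: m₀ = 22,640 kg, m_f = 22,640 − 17,900 = 4,740 kg; Δv = 269×9.80665×ln(4.776) = 2638.0×1.5637 ≈ 4125 m/s.
Total Δv = 4661 + 3901 + 4125 = 12687 m/s.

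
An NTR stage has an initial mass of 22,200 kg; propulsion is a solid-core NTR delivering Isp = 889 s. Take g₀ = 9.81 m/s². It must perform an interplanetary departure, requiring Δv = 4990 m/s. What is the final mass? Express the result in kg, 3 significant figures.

v_e = Isp · g₀ = 889 × 9.81 = 8721.1 m/s.
Using Δv = v_e ln(m₀/m_f): m₀/m_f = exp(Δv / v_e) = exp(4990 / 8721.1) = exp(0.5722) = 1.7721.
m_f = m₀ / 1.7721 = 22,200 / 1.7721 = 12,527.5 kg.

final mass ≈ 12500 kg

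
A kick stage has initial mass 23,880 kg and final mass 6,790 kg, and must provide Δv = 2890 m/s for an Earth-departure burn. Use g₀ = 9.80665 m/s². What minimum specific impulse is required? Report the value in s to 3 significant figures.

ln(m₀/m_f) = ln(23880/6790) = ln(3.517) = 1.2576.
By the Tsiolkovsky rocket equation, v_e = Δv / ln(m₀/m_f) = 2890 / 1.2576 = 2298.0 m/s.
Isp = v_e / g₀ = 2298.0 / 9.80665 = 234.3 s.

Isp ≈ 234 s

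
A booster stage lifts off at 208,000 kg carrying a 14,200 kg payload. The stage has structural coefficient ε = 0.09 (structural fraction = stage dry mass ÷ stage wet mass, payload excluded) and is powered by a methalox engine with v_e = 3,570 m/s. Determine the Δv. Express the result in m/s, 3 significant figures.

Δv ≈ 6720 m/s

Stage wet mass = m₀ − payload = 208,000 − 14,200 = 193,800 kg.
Stage dry mass = ε × stage wet mass = 0.09 × 193,800 = 17,442 kg.
Burnout mass m_f = stage dry + payload = 17,442 + 14,200 = 31,642 kg.
Using Δv = v_e ln(m₀/m_f): Δv = v_e · ln(208,000/31,642) = 3570.0 × ln(6.574) = 3570.0 × 1.8831 ≈ 6722 m/s.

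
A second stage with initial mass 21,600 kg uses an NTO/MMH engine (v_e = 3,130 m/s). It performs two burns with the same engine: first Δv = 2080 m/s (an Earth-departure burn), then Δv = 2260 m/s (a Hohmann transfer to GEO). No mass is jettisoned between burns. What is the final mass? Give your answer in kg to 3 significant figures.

final mass ≈ 5400 kg

After the first burn: m = 21600 × exp(−2080/3130.0) = 21600 × 0.51451 = 11,113.4 kg.
After the second burn: m = 11,113.4 × exp(−2260/3130.0) = 11,113.4 × 0.48576 = 5,398.45 kg.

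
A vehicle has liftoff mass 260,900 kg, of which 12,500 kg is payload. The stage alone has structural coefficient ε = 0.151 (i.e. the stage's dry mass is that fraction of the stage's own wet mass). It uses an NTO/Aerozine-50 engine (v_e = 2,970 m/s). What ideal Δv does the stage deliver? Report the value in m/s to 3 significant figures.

Stage wet mass = m₀ − payload = 260,900 − 12,500 = 248,400 kg.
Stage dry mass = ε × stage wet mass = 0.151 × 248,400 = 37,508.4 kg.
Burnout mass m_f = stage dry + payload = 37,508.4 + 12,500 = 50,008.4 kg.
By the Tsiolkovsky rocket equation, Δv = v_e · ln(260,900/50,008.4) = 2970.0 × ln(5.217) = 2970.0 × 1.6519 ≈ 4906 m/s.

Δv ≈ 4910 m/s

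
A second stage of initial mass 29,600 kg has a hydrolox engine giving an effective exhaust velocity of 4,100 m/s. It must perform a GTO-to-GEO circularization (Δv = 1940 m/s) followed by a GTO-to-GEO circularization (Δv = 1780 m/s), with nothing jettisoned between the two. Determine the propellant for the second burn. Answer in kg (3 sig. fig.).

propellant for the second burn ≈ 6490 kg

After the first burn: m = 29600 × exp(−1940/4100.0) = 29600 × 0.62302 = 18,441.4 kg.
After the second burn: m = 18,441.4 × exp(−1780/4100.0) = 18,441.4 × 0.64782 = 11,946.7 kg.
Second-burn propellant = 18,441.4 − 11,946.7 = 6,494.7 kg.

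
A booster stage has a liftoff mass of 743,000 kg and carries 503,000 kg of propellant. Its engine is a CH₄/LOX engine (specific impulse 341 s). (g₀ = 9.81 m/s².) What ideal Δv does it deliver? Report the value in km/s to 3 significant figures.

Δv ≈ 3.78 km/s

v_e = Isp · g₀ = 341 × 9.81 = 3345.2 m/s.
m_f = m₀ − m_prop = 743,000 − 503,000 = 240,000 kg.
Rocket equation: Δv = v_e · ln(m₀/m_f) = 3345.2 × ln(3.096) = 3345.2 × 1.1301 ≈ 3780.3 m/s.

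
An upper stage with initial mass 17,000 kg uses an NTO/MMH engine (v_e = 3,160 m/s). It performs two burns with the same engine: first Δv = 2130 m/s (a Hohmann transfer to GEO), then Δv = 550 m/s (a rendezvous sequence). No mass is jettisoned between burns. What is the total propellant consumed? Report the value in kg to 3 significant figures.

total propellant consumed ≈ 9720 kg

After the first burn: m = 17000 × exp(−2130/3160.0) = 17000 × 0.50964 = 8,663.88 kg.
After the second burn: m = 8,663.88 × exp(−550/3160.0) = 8,663.88 × 0.84025 = 7,279.83 kg.
Total propellant = m₀ − m_final = 17000 − 7,279.83 = 9,720.17 kg.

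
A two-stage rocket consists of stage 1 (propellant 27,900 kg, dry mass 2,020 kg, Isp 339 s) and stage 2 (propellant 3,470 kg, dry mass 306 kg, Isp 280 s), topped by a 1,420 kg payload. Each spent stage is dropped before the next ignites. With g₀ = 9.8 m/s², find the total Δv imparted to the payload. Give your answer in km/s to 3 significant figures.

Ignition mass of stage 1 = 27,900+2,020 + 3,470+306 + 1,420 = 35,116 kg.
Stage 1: m₀ = 35,116 kg, m_f = 35,116 − 27,900 = 7,216 kg; Δv = 339×9.8×ln(4.866) = 3322.2×1.5824 ≈ 5257 m/s.
Stage 2: m₀ = 5,196 kg, m_f = 5,196 − 3,470 = 1,726 kg; Δv = 280×9.8×ln(3.01) = 2744.0×1.1021 ≈ 3024 m/s.
Total Δv = 5257 + 3024 = 8281 m/s.

Δv ≈ 8.28 km/s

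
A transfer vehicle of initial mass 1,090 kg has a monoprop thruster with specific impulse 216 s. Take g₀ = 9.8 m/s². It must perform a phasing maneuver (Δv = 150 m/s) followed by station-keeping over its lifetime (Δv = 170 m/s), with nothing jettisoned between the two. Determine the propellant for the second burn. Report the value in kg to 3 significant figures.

propellant for the second burn ≈ 78.4 kg

v_e = Isp · g₀ = 216 × 9.8 = 2116.8 m/s.
After the first burn: m = 1090 × exp(−150/2116.8) = 1090 × 0.93159 = 1,015.43 kg.
After the second burn: m = 1,015.43 × exp(−170/2116.8) = 1,015.43 × 0.92283 = 937.069 kg.
Second-burn propellant = 1,015.43 − 937.069 = 78.361 kg.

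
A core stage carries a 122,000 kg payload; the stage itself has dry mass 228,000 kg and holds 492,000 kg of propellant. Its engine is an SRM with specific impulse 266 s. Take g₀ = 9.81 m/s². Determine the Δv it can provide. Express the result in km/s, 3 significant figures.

Δv ≈ 2.29 km/s

v_e = Isp · g₀ = 266 × 9.81 = 2609.5 m/s.
m₀ = payload + dry + propellant = 122,000 + 228,000 + 492,000 = 842,000 kg.
m_f = payload + dry = 122,000 + 228,000 = 350,000 kg.
By the Tsiolkovsky rocket equation, Δv = v_e · ln(m₀/m_f) = 2609.5 × ln(2.406) = 2609.5 × 0.8778 ≈ 2290.7 m/s.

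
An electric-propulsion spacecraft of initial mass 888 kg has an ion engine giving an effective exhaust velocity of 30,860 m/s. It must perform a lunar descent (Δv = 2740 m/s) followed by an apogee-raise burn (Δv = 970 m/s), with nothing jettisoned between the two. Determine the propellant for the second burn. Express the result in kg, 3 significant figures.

After the first burn: m = 888 × exp(−2740/30860.0) = 888 × 0.91504 = 812.556 kg.
After the second burn: m = 812.556 × exp(−970/30860.0) = 812.556 × 0.96906 = 787.416 kg.
Second-burn propellant = 812.556 − 787.416 = 25.14 kg.

propellant for the second burn ≈ 25.1 kg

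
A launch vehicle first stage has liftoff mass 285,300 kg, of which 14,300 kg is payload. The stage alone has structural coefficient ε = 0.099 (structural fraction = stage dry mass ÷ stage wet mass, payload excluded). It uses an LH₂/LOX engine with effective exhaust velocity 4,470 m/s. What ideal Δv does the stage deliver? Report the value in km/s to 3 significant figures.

Stage wet mass = m₀ − payload = 285,300 − 14,300 = 271,000 kg.
Stage dry mass = ε × stage wet mass = 0.099 × 271,000 = 26,829 kg.
Burnout mass m_f = stage dry + payload = 26,829 + 14,300 = 41,129 kg.
Δv = v_e · ln(285,300/41,129) = 4470.0 × ln(6.937) = 4470.0 × 1.9368 ≈ 8658 m/s.

Δv ≈ 8.66 km/s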